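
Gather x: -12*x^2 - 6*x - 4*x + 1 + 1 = -12*x^2 - 10*x + 2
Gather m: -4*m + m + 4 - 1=3 - 3*m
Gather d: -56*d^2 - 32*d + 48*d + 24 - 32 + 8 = -56*d^2 + 16*d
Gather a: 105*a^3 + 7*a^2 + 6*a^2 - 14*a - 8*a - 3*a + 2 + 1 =105*a^3 + 13*a^2 - 25*a + 3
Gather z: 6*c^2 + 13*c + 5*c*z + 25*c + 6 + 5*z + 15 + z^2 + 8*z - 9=6*c^2 + 38*c + z^2 + z*(5*c + 13) + 12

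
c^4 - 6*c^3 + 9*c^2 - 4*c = c*(c - 4)*(c - 1)^2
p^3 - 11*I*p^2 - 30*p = p*(p - 6*I)*(p - 5*I)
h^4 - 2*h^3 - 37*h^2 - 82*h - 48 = (h - 8)*(h + 1)*(h + 2)*(h + 3)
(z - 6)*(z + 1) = z^2 - 5*z - 6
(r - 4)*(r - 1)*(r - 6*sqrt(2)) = r^3 - 6*sqrt(2)*r^2 - 5*r^2 + 4*r + 30*sqrt(2)*r - 24*sqrt(2)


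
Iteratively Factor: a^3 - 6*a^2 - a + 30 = (a - 3)*(a^2 - 3*a - 10) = (a - 5)*(a - 3)*(a + 2)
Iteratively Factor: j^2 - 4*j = (j - 4)*(j)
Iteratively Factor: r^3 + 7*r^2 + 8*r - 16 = (r - 1)*(r^2 + 8*r + 16) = (r - 1)*(r + 4)*(r + 4)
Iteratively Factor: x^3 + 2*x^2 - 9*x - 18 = (x + 3)*(x^2 - x - 6) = (x + 2)*(x + 3)*(x - 3)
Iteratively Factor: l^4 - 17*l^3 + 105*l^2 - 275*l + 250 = (l - 5)*(l^3 - 12*l^2 + 45*l - 50) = (l - 5)^2*(l^2 - 7*l + 10) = (l - 5)^2*(l - 2)*(l - 5)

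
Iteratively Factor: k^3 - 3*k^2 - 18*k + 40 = (k + 4)*(k^2 - 7*k + 10) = (k - 2)*(k + 4)*(k - 5)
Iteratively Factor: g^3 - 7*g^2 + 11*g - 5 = (g - 5)*(g^2 - 2*g + 1) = (g - 5)*(g - 1)*(g - 1)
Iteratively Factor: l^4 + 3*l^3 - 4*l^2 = (l)*(l^3 + 3*l^2 - 4*l) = l*(l - 1)*(l^2 + 4*l) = l^2*(l - 1)*(l + 4)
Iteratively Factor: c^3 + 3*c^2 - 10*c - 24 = (c - 3)*(c^2 + 6*c + 8) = (c - 3)*(c + 2)*(c + 4)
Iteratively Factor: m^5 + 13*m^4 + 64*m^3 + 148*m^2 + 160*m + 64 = (m + 1)*(m^4 + 12*m^3 + 52*m^2 + 96*m + 64) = (m + 1)*(m + 4)*(m^3 + 8*m^2 + 20*m + 16) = (m + 1)*(m + 2)*(m + 4)*(m^2 + 6*m + 8) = (m + 1)*(m + 2)^2*(m + 4)*(m + 4)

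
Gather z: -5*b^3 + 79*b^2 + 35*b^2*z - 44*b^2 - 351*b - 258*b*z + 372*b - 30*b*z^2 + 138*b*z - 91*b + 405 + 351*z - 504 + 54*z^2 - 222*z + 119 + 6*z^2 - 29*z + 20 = -5*b^3 + 35*b^2 - 70*b + z^2*(60 - 30*b) + z*(35*b^2 - 120*b + 100) + 40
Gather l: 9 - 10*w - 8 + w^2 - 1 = w^2 - 10*w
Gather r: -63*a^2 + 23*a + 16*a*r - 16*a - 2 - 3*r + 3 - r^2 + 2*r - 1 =-63*a^2 + 7*a - r^2 + r*(16*a - 1)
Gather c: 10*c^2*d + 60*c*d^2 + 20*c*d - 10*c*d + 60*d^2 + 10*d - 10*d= 10*c^2*d + c*(60*d^2 + 10*d) + 60*d^2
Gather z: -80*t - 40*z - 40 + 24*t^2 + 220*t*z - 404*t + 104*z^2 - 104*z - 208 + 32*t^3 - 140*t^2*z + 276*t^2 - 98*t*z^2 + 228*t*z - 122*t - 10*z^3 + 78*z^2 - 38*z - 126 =32*t^3 + 300*t^2 - 606*t - 10*z^3 + z^2*(182 - 98*t) + z*(-140*t^2 + 448*t - 182) - 374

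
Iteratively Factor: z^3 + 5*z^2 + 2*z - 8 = (z - 1)*(z^2 + 6*z + 8) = (z - 1)*(z + 4)*(z + 2)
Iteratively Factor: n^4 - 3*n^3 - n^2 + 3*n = (n - 1)*(n^3 - 2*n^2 - 3*n) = n*(n - 1)*(n^2 - 2*n - 3) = n*(n - 1)*(n + 1)*(n - 3)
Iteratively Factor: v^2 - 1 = (v + 1)*(v - 1)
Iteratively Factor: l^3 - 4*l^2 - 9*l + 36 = (l + 3)*(l^2 - 7*l + 12) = (l - 3)*(l + 3)*(l - 4)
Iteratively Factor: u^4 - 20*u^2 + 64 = (u + 4)*(u^3 - 4*u^2 - 4*u + 16) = (u - 4)*(u + 4)*(u^2 - 4) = (u - 4)*(u + 2)*(u + 4)*(u - 2)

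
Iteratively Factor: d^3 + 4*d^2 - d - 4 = (d + 4)*(d^2 - 1) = (d + 1)*(d + 4)*(d - 1)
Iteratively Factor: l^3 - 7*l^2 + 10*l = (l)*(l^2 - 7*l + 10) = l*(l - 2)*(l - 5)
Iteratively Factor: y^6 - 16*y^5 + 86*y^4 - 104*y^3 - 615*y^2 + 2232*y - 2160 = (y - 4)*(y^5 - 12*y^4 + 38*y^3 + 48*y^2 - 423*y + 540) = (y - 5)*(y - 4)*(y^4 - 7*y^3 + 3*y^2 + 63*y - 108) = (y - 5)*(y - 4)^2*(y^3 - 3*y^2 - 9*y + 27) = (y - 5)*(y - 4)^2*(y - 3)*(y^2 - 9) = (y - 5)*(y - 4)^2*(y - 3)*(y + 3)*(y - 3)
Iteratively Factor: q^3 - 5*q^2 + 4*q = (q - 1)*(q^2 - 4*q) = q*(q - 1)*(q - 4)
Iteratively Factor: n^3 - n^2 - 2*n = (n - 2)*(n^2 + n) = (n - 2)*(n + 1)*(n)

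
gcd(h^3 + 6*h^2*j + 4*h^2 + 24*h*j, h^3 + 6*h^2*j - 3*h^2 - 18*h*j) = h^2 + 6*h*j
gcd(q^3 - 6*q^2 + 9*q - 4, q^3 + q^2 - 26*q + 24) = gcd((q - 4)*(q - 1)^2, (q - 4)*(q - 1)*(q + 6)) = q^2 - 5*q + 4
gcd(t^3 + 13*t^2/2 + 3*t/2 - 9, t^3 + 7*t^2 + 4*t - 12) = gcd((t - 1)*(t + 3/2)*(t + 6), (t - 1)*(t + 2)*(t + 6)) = t^2 + 5*t - 6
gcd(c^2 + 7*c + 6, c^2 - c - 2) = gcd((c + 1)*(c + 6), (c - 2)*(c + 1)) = c + 1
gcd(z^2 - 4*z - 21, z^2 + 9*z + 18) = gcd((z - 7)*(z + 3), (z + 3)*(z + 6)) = z + 3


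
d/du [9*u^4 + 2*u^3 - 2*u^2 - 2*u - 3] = 36*u^3 + 6*u^2 - 4*u - 2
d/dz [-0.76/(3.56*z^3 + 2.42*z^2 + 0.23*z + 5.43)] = (8.1168*z^2 + 3.6784*z + 0.1748)/(3.56*z^3 + 2.42*z^2 + 0.23*z + 5.43)^2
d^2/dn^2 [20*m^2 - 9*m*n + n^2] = 2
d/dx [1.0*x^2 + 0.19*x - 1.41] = 2.0*x + 0.19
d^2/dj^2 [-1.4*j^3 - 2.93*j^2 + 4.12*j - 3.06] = -8.4*j - 5.86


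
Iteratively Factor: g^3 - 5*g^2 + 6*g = (g - 2)*(g^2 - 3*g) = (g - 3)*(g - 2)*(g)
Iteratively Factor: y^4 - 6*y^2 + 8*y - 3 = (y - 1)*(y^3 + y^2 - 5*y + 3) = (y - 1)^2*(y^2 + 2*y - 3) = (y - 1)^3*(y + 3)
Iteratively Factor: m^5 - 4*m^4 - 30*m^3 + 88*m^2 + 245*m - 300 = (m - 5)*(m^4 + m^3 - 25*m^2 - 37*m + 60) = (m - 5)*(m + 4)*(m^3 - 3*m^2 - 13*m + 15) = (m - 5)*(m + 3)*(m + 4)*(m^2 - 6*m + 5) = (m - 5)*(m - 1)*(m + 3)*(m + 4)*(m - 5)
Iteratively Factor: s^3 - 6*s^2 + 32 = (s - 4)*(s^2 - 2*s - 8) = (s - 4)^2*(s + 2)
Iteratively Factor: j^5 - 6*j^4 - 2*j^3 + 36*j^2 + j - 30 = (j - 1)*(j^4 - 5*j^3 - 7*j^2 + 29*j + 30) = (j - 1)*(j + 1)*(j^3 - 6*j^2 - j + 30) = (j - 5)*(j - 1)*(j + 1)*(j^2 - j - 6) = (j - 5)*(j - 1)*(j + 1)*(j + 2)*(j - 3)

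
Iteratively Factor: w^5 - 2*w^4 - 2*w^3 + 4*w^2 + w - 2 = (w - 2)*(w^4 - 2*w^2 + 1) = (w - 2)*(w + 1)*(w^3 - w^2 - w + 1) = (w - 2)*(w - 1)*(w + 1)*(w^2 - 1) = (w - 2)*(w - 1)^2*(w + 1)*(w + 1)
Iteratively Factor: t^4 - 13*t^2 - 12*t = (t + 1)*(t^3 - t^2 - 12*t) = (t - 4)*(t + 1)*(t^2 + 3*t) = t*(t - 4)*(t + 1)*(t + 3)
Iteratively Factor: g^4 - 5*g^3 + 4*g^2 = (g - 1)*(g^3 - 4*g^2) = g*(g - 1)*(g^2 - 4*g) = g*(g - 4)*(g - 1)*(g)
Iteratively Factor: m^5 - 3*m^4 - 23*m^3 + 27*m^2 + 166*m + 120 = (m - 4)*(m^4 + m^3 - 19*m^2 - 49*m - 30) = (m - 4)*(m + 3)*(m^3 - 2*m^2 - 13*m - 10) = (m - 4)*(m + 2)*(m + 3)*(m^2 - 4*m - 5) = (m - 5)*(m - 4)*(m + 2)*(m + 3)*(m + 1)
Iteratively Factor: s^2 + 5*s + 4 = (s + 1)*(s + 4)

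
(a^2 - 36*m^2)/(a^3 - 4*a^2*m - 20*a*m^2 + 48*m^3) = (a + 6*m)/(a^2 + 2*a*m - 8*m^2)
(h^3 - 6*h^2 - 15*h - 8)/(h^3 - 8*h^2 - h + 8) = (h + 1)/(h - 1)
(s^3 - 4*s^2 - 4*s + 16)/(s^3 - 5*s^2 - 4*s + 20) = (s - 4)/(s - 5)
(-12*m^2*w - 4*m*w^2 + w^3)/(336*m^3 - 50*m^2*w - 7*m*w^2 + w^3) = w*(2*m + w)/(-56*m^2 - m*w + w^2)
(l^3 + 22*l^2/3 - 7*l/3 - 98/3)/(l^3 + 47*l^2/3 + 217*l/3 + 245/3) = (3*l^2 + l - 14)/(3*l^2 + 26*l + 35)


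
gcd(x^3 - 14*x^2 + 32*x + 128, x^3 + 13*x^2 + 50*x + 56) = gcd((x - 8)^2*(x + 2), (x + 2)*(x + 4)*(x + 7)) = x + 2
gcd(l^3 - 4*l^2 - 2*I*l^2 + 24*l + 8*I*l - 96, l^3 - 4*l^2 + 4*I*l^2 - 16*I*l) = l^2 + l*(-4 + 4*I) - 16*I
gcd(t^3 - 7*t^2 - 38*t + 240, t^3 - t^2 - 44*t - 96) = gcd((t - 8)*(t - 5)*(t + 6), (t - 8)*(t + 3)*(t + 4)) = t - 8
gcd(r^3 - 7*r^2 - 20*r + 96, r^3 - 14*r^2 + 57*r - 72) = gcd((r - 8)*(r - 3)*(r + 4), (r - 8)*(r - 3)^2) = r^2 - 11*r + 24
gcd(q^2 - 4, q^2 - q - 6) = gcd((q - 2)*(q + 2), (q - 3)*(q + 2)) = q + 2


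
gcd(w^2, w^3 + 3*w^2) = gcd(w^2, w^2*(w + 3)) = w^2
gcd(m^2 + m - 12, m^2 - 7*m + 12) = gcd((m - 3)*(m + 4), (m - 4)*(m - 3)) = m - 3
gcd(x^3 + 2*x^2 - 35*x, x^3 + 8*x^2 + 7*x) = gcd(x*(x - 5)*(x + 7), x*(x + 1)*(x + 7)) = x^2 + 7*x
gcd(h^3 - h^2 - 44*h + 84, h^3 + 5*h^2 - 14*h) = h^2 + 5*h - 14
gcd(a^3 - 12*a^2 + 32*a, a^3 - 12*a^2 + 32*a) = a^3 - 12*a^2 + 32*a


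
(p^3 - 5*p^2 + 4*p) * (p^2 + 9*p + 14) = p^5 + 4*p^4 - 27*p^3 - 34*p^2 + 56*p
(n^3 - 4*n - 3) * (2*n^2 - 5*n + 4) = 2*n^5 - 5*n^4 - 4*n^3 + 14*n^2 - n - 12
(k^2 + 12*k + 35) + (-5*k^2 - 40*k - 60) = -4*k^2 - 28*k - 25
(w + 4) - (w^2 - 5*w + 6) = -w^2 + 6*w - 2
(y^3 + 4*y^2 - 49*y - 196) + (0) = y^3 + 4*y^2 - 49*y - 196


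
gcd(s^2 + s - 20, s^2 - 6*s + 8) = s - 4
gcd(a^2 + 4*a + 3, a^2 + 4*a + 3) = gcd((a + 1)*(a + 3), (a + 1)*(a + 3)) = a^2 + 4*a + 3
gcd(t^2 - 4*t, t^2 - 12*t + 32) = t - 4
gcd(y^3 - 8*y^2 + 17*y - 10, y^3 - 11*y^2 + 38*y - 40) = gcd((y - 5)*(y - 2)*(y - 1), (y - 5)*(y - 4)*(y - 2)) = y^2 - 7*y + 10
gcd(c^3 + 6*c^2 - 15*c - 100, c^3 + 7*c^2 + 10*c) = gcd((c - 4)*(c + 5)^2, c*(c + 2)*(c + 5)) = c + 5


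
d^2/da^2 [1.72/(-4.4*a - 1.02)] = -66.5984/(4.4*a + 1.02)^3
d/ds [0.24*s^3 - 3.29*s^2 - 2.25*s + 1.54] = 0.72*s^2 - 6.58*s - 2.25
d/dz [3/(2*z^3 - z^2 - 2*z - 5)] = 6*(-3*z^2 + z + 1)/(-2*z^3 + z^2 + 2*z + 5)^2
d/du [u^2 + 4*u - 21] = 2*u + 4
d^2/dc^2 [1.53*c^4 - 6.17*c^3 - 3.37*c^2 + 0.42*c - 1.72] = 18.36*c^2 - 37.02*c - 6.74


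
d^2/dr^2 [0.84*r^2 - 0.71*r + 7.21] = 1.68000000000000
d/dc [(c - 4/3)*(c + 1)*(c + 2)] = 3*c^2 + 10*c/3 - 2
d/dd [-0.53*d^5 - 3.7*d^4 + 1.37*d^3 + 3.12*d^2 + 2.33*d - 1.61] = -2.65*d^4 - 14.8*d^3 + 4.11*d^2 + 6.24*d + 2.33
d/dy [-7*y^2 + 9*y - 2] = 9 - 14*y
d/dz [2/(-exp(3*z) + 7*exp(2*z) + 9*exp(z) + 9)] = (6*exp(2*z) - 28*exp(z) - 18)*exp(z)/(-exp(3*z) + 7*exp(2*z) + 9*exp(z) + 9)^2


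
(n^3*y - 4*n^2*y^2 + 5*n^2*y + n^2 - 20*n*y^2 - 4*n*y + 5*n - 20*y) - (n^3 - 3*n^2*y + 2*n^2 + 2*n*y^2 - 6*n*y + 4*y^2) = n^3*y - n^3 - 4*n^2*y^2 + 8*n^2*y - n^2 - 22*n*y^2 + 2*n*y + 5*n - 4*y^2 - 20*y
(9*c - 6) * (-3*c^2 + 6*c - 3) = -27*c^3 + 72*c^2 - 63*c + 18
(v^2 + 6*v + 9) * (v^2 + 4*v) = v^4 + 10*v^3 + 33*v^2 + 36*v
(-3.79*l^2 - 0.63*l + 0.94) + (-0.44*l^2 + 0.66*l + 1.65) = -4.23*l^2 + 0.03*l + 2.59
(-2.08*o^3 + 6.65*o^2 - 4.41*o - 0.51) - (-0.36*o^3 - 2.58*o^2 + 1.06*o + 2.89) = -1.72*o^3 + 9.23*o^2 - 5.47*o - 3.4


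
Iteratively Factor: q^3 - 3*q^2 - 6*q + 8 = (q - 4)*(q^2 + q - 2) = (q - 4)*(q + 2)*(q - 1)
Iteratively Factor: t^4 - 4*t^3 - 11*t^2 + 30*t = (t - 2)*(t^3 - 2*t^2 - 15*t) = t*(t - 2)*(t^2 - 2*t - 15) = t*(t - 5)*(t - 2)*(t + 3)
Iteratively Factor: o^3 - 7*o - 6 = (o + 2)*(o^2 - 2*o - 3) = (o - 3)*(o + 2)*(o + 1)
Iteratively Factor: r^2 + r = (r)*(r + 1)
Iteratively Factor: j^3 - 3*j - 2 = (j + 1)*(j^2 - j - 2) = (j - 2)*(j + 1)*(j + 1)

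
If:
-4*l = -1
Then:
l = 1/4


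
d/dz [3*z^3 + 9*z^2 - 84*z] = 9*z^2 + 18*z - 84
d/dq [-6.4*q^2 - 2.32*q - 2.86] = -12.8*q - 2.32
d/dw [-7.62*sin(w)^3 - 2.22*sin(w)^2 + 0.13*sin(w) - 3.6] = (-22.86*sin(w)^2 - 4.44*sin(w) + 0.13)*cos(w)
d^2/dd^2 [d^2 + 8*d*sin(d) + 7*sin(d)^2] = -8*d*sin(d) - 28*sin(d)^2 + 16*cos(d) + 16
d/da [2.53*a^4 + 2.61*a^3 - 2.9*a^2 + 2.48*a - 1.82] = 10.12*a^3 + 7.83*a^2 - 5.8*a + 2.48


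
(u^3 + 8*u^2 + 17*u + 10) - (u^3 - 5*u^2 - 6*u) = 13*u^2 + 23*u + 10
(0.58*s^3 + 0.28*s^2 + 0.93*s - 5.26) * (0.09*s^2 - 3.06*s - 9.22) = 0.0522*s^5 - 1.7496*s^4 - 6.1207*s^3 - 5.9008*s^2 + 7.521*s + 48.4972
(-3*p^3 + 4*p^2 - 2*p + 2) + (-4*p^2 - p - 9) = -3*p^3 - 3*p - 7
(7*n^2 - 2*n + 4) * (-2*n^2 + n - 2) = -14*n^4 + 11*n^3 - 24*n^2 + 8*n - 8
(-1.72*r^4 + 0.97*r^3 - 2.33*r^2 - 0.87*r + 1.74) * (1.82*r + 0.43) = -3.1304*r^5 + 1.0258*r^4 - 3.8235*r^3 - 2.5853*r^2 + 2.7927*r + 0.7482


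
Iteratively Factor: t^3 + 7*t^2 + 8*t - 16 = (t + 4)*(t^2 + 3*t - 4) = (t - 1)*(t + 4)*(t + 4)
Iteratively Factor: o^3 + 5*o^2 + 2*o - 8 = (o - 1)*(o^2 + 6*o + 8) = (o - 1)*(o + 4)*(o + 2)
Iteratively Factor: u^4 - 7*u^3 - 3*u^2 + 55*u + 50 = (u + 1)*(u^3 - 8*u^2 + 5*u + 50) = (u - 5)*(u + 1)*(u^2 - 3*u - 10) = (u - 5)^2*(u + 1)*(u + 2)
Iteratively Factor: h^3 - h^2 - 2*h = (h - 2)*(h^2 + h) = (h - 2)*(h + 1)*(h)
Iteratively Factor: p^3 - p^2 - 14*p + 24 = (p - 2)*(p^2 + p - 12) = (p - 2)*(p + 4)*(p - 3)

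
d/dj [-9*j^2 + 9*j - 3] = 9 - 18*j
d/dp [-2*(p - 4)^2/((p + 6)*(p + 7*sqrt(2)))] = 2*(2*(4 - p)*(p + 6)*(p + 7*sqrt(2)) + (p - 4)^2*(p + 6) + (p - 4)^2*(p + 7*sqrt(2)))/((p + 6)^2*(p + 7*sqrt(2))^2)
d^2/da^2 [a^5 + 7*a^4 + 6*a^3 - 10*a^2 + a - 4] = 20*a^3 + 84*a^2 + 36*a - 20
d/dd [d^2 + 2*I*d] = 2*d + 2*I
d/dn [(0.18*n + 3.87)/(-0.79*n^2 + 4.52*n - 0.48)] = (0.1422*n^2 + 6.1146*n - 17.5788)/(0.6241*n^4 - 7.1416*n^3 + 21.1888*n^2 - 4.3392*n + 0.2304)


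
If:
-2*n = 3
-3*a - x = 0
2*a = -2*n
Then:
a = 3/2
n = -3/2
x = -9/2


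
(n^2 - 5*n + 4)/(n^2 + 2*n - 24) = (n - 1)/(n + 6)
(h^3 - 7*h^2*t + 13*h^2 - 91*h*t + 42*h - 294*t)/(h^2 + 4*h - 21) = (h^2 - 7*h*t + 6*h - 42*t)/(h - 3)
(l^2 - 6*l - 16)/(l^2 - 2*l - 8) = (l - 8)/(l - 4)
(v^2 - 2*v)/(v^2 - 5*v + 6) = v/(v - 3)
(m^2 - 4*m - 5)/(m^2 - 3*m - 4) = (m - 5)/(m - 4)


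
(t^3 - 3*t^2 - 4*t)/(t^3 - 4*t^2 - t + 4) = t/(t - 1)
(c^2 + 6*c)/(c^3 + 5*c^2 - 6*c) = 1/(c - 1)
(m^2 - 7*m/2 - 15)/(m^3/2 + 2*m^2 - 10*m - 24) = (2*m^2 - 7*m - 30)/(m^3 + 4*m^2 - 20*m - 48)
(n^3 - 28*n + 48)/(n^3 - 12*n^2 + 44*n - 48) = (n + 6)/(n - 6)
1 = 1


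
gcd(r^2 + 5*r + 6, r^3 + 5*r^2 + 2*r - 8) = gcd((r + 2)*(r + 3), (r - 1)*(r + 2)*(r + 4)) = r + 2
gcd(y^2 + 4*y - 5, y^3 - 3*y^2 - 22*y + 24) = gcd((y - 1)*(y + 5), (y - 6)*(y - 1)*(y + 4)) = y - 1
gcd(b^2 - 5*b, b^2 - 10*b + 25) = b - 5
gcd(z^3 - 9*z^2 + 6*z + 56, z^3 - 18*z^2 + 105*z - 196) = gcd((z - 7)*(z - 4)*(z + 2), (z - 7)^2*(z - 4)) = z^2 - 11*z + 28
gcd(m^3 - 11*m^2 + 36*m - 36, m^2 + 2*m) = 1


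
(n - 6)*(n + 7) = n^2 + n - 42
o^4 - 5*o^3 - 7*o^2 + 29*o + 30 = (o - 5)*(o - 3)*(o + 1)*(o + 2)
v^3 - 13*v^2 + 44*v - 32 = (v - 8)*(v - 4)*(v - 1)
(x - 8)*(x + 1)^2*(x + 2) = x^4 - 4*x^3 - 27*x^2 - 38*x - 16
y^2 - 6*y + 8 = (y - 4)*(y - 2)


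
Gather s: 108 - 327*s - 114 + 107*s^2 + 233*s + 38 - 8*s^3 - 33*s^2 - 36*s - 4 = -8*s^3 + 74*s^2 - 130*s + 28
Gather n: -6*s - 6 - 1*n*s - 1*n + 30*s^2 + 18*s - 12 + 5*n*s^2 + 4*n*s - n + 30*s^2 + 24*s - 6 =n*(5*s^2 + 3*s - 2) + 60*s^2 + 36*s - 24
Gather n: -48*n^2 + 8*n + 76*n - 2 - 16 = -48*n^2 + 84*n - 18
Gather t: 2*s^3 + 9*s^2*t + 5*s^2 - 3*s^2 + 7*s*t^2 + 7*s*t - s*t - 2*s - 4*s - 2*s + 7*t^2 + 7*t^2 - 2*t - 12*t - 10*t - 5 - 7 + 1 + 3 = 2*s^3 + 2*s^2 - 8*s + t^2*(7*s + 14) + t*(9*s^2 + 6*s - 24) - 8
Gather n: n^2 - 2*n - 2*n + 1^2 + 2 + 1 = n^2 - 4*n + 4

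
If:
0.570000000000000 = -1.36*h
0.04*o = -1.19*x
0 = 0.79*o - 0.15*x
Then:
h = -0.42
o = 0.00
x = 0.00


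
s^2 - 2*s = s*(s - 2)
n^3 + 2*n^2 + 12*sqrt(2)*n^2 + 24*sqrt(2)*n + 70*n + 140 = (n + 2)*(n + 5*sqrt(2))*(n + 7*sqrt(2))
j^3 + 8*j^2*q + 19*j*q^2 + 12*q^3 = (j + q)*(j + 3*q)*(j + 4*q)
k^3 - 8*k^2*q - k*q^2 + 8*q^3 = (k - 8*q)*(k - q)*(k + q)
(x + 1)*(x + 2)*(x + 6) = x^3 + 9*x^2 + 20*x + 12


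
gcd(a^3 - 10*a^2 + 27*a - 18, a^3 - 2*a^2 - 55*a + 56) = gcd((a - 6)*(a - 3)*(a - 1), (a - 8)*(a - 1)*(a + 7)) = a - 1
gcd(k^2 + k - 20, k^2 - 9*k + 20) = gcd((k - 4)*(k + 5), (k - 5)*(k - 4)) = k - 4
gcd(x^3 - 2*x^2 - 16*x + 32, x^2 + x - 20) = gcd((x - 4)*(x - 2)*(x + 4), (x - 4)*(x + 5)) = x - 4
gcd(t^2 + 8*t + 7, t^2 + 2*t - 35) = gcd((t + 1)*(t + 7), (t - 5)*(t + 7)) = t + 7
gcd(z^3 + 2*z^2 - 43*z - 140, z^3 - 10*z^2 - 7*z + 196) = z^2 - 3*z - 28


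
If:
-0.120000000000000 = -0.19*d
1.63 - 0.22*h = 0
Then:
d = 0.63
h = 7.41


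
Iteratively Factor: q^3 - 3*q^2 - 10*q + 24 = (q + 3)*(q^2 - 6*q + 8) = (q - 4)*(q + 3)*(q - 2)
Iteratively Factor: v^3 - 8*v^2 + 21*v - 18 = (v - 3)*(v^2 - 5*v + 6) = (v - 3)^2*(v - 2)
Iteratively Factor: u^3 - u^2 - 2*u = (u)*(u^2 - u - 2) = u*(u - 2)*(u + 1)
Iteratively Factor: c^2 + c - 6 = (c - 2)*(c + 3)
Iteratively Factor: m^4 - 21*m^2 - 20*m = (m + 1)*(m^3 - m^2 - 20*m) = (m + 1)*(m + 4)*(m^2 - 5*m) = (m - 5)*(m + 1)*(m + 4)*(m)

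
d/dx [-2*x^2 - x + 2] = -4*x - 1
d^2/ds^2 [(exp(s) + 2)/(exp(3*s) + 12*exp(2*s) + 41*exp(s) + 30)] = (4*exp(6*s) + 54*exp(5*s) + 244*exp(4*s) + 434*exp(3*s) + 252*exp(2*s) - 748*exp(s) - 1560)*exp(s)/(exp(9*s) + 36*exp(8*s) + 555*exp(7*s) + 4770*exp(6*s) + 24915*exp(5*s) + 80856*exp(4*s) + 160181*exp(3*s) + 183690*exp(2*s) + 110700*exp(s) + 27000)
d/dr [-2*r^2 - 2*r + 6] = -4*r - 2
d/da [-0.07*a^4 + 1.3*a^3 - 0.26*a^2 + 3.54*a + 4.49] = -0.28*a^3 + 3.9*a^2 - 0.52*a + 3.54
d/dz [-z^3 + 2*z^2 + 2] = z*(4 - 3*z)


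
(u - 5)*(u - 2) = u^2 - 7*u + 10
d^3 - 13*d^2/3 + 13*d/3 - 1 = (d - 3)*(d - 1)*(d - 1/3)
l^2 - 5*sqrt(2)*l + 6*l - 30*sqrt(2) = (l + 6)*(l - 5*sqrt(2))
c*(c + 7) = c^2 + 7*c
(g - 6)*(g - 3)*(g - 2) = g^3 - 11*g^2 + 36*g - 36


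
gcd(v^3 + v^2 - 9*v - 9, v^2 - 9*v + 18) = v - 3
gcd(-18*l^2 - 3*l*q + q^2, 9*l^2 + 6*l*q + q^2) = 3*l + q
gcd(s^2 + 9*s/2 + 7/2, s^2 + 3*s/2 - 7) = s + 7/2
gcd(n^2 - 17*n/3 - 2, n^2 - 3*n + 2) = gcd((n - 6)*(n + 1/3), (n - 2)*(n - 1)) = 1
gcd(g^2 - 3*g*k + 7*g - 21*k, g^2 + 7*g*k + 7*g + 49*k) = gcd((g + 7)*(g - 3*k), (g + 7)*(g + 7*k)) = g + 7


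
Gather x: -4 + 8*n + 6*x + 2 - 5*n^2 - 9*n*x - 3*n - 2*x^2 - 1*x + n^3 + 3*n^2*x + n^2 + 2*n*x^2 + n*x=n^3 - 4*n^2 + 5*n + x^2*(2*n - 2) + x*(3*n^2 - 8*n + 5) - 2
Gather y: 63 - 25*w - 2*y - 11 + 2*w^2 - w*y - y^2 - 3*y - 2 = 2*w^2 - 25*w - y^2 + y*(-w - 5) + 50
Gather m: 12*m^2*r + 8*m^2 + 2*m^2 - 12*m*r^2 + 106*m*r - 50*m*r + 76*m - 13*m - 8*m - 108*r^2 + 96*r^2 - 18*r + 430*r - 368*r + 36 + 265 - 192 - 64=m^2*(12*r + 10) + m*(-12*r^2 + 56*r + 55) - 12*r^2 + 44*r + 45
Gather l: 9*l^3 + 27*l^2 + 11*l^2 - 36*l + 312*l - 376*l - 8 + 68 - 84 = 9*l^3 + 38*l^2 - 100*l - 24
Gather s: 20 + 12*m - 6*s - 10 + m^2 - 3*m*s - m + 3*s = m^2 + 11*m + s*(-3*m - 3) + 10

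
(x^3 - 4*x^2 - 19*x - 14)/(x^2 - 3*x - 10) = (x^2 - 6*x - 7)/(x - 5)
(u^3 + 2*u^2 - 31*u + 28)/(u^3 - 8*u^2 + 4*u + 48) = (u^2 + 6*u - 7)/(u^2 - 4*u - 12)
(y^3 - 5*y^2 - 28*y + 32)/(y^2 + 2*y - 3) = (y^2 - 4*y - 32)/(y + 3)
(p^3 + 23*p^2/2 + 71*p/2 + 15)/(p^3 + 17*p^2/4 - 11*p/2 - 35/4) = 2*(2*p^2 + 13*p + 6)/(4*p^2 - 3*p - 7)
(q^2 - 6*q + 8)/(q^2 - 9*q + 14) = (q - 4)/(q - 7)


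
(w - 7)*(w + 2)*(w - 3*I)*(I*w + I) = I*w^4 + 3*w^3 - 4*I*w^3 - 12*w^2 - 19*I*w^2 - 57*w - 14*I*w - 42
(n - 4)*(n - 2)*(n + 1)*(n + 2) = n^4 - 3*n^3 - 8*n^2 + 12*n + 16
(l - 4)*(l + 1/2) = l^2 - 7*l/2 - 2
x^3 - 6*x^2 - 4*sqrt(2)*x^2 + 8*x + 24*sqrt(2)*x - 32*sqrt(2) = (x - 4)*(x - 2)*(x - 4*sqrt(2))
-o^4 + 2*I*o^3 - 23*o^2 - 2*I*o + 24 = (o - 6*I)*(o + 4*I)*(-I*o - I)*(-I*o + I)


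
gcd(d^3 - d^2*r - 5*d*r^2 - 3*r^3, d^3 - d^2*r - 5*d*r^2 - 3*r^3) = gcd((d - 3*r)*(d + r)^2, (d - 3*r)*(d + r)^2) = -d^3 + d^2*r + 5*d*r^2 + 3*r^3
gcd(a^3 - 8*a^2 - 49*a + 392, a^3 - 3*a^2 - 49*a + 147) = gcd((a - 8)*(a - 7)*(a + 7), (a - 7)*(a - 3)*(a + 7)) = a^2 - 49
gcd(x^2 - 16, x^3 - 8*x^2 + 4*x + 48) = x - 4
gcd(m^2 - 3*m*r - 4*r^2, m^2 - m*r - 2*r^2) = m + r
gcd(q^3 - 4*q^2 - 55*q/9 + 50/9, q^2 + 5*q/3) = q + 5/3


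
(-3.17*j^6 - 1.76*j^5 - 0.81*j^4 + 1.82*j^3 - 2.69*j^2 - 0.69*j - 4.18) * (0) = 0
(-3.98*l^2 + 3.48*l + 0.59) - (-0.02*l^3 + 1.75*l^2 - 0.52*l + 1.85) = 0.02*l^3 - 5.73*l^2 + 4.0*l - 1.26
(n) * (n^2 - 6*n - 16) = n^3 - 6*n^2 - 16*n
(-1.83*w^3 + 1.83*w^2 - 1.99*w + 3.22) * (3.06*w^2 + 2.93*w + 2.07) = -5.5998*w^5 + 0.2379*w^4 - 4.5156*w^3 + 7.8106*w^2 + 5.3153*w + 6.6654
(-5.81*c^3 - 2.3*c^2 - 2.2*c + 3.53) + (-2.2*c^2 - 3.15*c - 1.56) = -5.81*c^3 - 4.5*c^2 - 5.35*c + 1.97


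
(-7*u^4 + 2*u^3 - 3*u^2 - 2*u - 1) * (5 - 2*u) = 14*u^5 - 39*u^4 + 16*u^3 - 11*u^2 - 8*u - 5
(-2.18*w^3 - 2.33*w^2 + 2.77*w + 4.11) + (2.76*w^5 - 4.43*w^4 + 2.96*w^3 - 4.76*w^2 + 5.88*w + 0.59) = 2.76*w^5 - 4.43*w^4 + 0.78*w^3 - 7.09*w^2 + 8.65*w + 4.7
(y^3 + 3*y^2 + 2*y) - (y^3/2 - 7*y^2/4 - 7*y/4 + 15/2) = y^3/2 + 19*y^2/4 + 15*y/4 - 15/2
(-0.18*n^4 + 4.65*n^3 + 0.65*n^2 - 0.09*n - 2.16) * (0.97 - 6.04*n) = 1.0872*n^5 - 28.2606*n^4 + 0.5845*n^3 + 1.1741*n^2 + 12.9591*n - 2.0952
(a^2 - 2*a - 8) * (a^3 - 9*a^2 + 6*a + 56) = a^5 - 11*a^4 + 16*a^3 + 116*a^2 - 160*a - 448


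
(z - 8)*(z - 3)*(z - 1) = z^3 - 12*z^2 + 35*z - 24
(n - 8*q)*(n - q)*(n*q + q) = n^3*q - 9*n^2*q^2 + n^2*q + 8*n*q^3 - 9*n*q^2 + 8*q^3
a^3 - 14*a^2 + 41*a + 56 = (a - 8)*(a - 7)*(a + 1)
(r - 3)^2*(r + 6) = r^3 - 27*r + 54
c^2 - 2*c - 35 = (c - 7)*(c + 5)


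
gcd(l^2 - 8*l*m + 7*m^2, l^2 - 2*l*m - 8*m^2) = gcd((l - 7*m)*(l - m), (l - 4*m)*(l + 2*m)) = 1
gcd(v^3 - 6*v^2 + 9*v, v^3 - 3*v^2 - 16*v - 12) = 1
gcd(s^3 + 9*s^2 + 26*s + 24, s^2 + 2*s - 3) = s + 3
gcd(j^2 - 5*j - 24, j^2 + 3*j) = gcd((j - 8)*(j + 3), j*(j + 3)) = j + 3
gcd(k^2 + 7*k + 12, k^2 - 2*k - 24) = k + 4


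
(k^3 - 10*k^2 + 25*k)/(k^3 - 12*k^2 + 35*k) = (k - 5)/(k - 7)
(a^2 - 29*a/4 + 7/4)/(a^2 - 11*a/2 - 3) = (-4*a^2 + 29*a - 7)/(2*(-2*a^2 + 11*a + 6))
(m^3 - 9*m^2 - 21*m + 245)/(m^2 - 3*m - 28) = (m^2 - 2*m - 35)/(m + 4)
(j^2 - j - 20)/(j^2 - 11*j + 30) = (j + 4)/(j - 6)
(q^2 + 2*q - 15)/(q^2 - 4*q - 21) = (-q^2 - 2*q + 15)/(-q^2 + 4*q + 21)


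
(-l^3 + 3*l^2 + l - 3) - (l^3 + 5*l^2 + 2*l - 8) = -2*l^3 - 2*l^2 - l + 5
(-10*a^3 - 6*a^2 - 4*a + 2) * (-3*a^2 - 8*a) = 30*a^5 + 98*a^4 + 60*a^3 + 26*a^2 - 16*a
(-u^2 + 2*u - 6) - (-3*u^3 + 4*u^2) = 3*u^3 - 5*u^2 + 2*u - 6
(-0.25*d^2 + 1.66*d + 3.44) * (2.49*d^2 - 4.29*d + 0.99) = -0.6225*d^4 + 5.2059*d^3 + 1.1967*d^2 - 13.1142*d + 3.4056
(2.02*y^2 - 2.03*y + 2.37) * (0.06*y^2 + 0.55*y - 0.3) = 0.1212*y^4 + 0.9892*y^3 - 1.5803*y^2 + 1.9125*y - 0.711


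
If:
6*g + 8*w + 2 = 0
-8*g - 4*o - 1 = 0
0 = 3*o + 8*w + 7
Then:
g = 17/48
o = -23/24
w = -33/64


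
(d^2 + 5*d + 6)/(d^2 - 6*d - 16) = (d + 3)/(d - 8)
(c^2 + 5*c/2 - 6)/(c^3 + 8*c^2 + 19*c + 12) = (c - 3/2)/(c^2 + 4*c + 3)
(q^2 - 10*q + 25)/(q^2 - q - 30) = (-q^2 + 10*q - 25)/(-q^2 + q + 30)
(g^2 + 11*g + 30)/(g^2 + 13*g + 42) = (g + 5)/(g + 7)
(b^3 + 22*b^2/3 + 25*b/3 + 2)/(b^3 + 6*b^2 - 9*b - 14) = (b^2 + 19*b/3 + 2)/(b^2 + 5*b - 14)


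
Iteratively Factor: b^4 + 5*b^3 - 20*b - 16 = (b + 2)*(b^3 + 3*b^2 - 6*b - 8) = (b + 2)*(b + 4)*(b^2 - b - 2) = (b + 1)*(b + 2)*(b + 4)*(b - 2)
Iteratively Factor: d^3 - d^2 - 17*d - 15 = (d + 3)*(d^2 - 4*d - 5) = (d + 1)*(d + 3)*(d - 5)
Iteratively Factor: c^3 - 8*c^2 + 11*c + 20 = (c + 1)*(c^2 - 9*c + 20) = (c - 4)*(c + 1)*(c - 5)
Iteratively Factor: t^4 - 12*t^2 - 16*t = (t + 2)*(t^3 - 2*t^2 - 8*t) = (t - 4)*(t + 2)*(t^2 + 2*t) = t*(t - 4)*(t + 2)*(t + 2)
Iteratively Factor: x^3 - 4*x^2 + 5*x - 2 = (x - 2)*(x^2 - 2*x + 1) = (x - 2)*(x - 1)*(x - 1)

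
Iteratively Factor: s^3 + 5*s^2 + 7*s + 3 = (s + 3)*(s^2 + 2*s + 1) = (s + 1)*(s + 3)*(s + 1)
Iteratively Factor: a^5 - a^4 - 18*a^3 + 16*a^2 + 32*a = (a)*(a^4 - a^3 - 18*a^2 + 16*a + 32) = a*(a + 4)*(a^3 - 5*a^2 + 2*a + 8) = a*(a - 2)*(a + 4)*(a^2 - 3*a - 4) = a*(a - 2)*(a + 1)*(a + 4)*(a - 4)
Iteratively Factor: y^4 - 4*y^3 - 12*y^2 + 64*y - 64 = (y - 2)*(y^3 - 2*y^2 - 16*y + 32) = (y - 4)*(y - 2)*(y^2 + 2*y - 8) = (y - 4)*(y - 2)*(y + 4)*(y - 2)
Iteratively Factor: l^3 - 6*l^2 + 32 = (l - 4)*(l^2 - 2*l - 8) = (l - 4)*(l + 2)*(l - 4)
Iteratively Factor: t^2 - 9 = (t + 3)*(t - 3)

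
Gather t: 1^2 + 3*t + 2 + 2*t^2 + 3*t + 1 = 2*t^2 + 6*t + 4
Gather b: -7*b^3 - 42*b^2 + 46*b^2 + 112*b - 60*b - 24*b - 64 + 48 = -7*b^3 + 4*b^2 + 28*b - 16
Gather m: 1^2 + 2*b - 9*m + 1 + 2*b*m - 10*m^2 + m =2*b - 10*m^2 + m*(2*b - 8) + 2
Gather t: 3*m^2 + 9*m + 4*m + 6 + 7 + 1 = 3*m^2 + 13*m + 14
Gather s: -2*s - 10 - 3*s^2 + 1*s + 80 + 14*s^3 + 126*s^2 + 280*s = 14*s^3 + 123*s^2 + 279*s + 70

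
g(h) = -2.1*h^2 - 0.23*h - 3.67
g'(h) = -4.2*h - 0.23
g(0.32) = -3.96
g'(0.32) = -1.57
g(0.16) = -3.76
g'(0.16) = -0.90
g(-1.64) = -8.94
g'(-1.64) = 6.66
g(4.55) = -48.19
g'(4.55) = -19.34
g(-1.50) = -8.05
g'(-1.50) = 6.07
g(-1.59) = -8.61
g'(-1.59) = 6.45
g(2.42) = -16.53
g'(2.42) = -10.39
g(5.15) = -60.55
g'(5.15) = -21.86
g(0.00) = -3.67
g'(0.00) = -0.23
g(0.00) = -3.67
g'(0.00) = -0.23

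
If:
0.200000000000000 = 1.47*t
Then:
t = 0.14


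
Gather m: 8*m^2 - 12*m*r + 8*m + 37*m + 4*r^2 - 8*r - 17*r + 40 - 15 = 8*m^2 + m*(45 - 12*r) + 4*r^2 - 25*r + 25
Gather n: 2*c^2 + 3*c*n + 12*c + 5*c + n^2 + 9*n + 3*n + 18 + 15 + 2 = 2*c^2 + 17*c + n^2 + n*(3*c + 12) + 35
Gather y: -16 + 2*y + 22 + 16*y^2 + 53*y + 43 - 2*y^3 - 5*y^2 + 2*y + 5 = -2*y^3 + 11*y^2 + 57*y + 54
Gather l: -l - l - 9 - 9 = -2*l - 18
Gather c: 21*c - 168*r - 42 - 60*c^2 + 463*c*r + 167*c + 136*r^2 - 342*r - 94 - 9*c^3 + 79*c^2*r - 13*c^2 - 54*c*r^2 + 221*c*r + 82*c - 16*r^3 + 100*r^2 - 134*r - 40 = -9*c^3 + c^2*(79*r - 73) + c*(-54*r^2 + 684*r + 270) - 16*r^3 + 236*r^2 - 644*r - 176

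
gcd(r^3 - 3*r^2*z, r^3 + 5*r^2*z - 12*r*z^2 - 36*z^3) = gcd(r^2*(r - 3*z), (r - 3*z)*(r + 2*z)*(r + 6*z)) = -r + 3*z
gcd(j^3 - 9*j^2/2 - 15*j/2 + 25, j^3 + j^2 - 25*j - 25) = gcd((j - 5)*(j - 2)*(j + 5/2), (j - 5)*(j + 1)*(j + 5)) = j - 5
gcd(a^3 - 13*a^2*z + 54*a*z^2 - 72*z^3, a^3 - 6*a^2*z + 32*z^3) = -a + 4*z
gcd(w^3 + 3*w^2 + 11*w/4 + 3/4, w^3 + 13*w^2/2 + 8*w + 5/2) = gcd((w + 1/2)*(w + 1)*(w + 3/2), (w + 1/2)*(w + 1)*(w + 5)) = w^2 + 3*w/2 + 1/2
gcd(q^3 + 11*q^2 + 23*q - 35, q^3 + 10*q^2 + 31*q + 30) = q + 5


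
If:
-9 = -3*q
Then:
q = 3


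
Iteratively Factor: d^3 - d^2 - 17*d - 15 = (d + 1)*(d^2 - 2*d - 15) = (d - 5)*(d + 1)*(d + 3)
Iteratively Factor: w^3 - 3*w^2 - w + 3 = (w - 3)*(w^2 - 1) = (w - 3)*(w + 1)*(w - 1)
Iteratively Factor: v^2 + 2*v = (v)*(v + 2)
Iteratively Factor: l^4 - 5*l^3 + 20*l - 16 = (l + 2)*(l^3 - 7*l^2 + 14*l - 8) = (l - 1)*(l + 2)*(l^2 - 6*l + 8) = (l - 2)*(l - 1)*(l + 2)*(l - 4)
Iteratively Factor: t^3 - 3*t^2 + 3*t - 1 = (t - 1)*(t^2 - 2*t + 1) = (t - 1)^2*(t - 1)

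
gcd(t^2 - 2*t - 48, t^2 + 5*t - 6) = t + 6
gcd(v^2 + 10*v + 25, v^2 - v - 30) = v + 5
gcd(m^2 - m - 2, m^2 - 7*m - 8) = m + 1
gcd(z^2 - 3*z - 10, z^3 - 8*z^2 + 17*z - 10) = z - 5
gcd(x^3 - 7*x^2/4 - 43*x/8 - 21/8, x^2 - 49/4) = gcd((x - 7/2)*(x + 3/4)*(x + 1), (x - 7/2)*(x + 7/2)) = x - 7/2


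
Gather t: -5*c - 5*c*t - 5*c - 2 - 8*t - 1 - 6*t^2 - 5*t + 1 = -10*c - 6*t^2 + t*(-5*c - 13) - 2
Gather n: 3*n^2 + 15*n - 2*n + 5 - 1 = 3*n^2 + 13*n + 4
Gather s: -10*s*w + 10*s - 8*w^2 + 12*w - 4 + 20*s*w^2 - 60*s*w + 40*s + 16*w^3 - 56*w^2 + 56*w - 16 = s*(20*w^2 - 70*w + 50) + 16*w^3 - 64*w^2 + 68*w - 20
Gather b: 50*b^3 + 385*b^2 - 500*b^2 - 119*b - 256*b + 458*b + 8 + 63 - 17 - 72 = 50*b^3 - 115*b^2 + 83*b - 18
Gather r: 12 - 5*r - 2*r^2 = -2*r^2 - 5*r + 12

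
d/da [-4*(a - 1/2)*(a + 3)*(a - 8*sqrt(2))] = -12*a^2 - 20*a + 64*sqrt(2)*a + 6 + 80*sqrt(2)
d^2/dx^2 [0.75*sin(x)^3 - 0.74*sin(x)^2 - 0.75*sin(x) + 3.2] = 0.1875*sin(x) + 1.6875*sin(3*x) - 1.48*cos(2*x)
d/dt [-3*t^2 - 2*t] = -6*t - 2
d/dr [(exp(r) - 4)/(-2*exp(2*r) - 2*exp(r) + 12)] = ((exp(r) - 4)*(2*exp(r) + 1) - exp(2*r) - exp(r) + 6)*exp(r)/(2*(exp(2*r) + exp(r) - 6)^2)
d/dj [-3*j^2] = -6*j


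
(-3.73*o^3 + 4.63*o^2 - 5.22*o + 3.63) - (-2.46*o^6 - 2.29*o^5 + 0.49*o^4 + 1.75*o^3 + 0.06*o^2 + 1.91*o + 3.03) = 2.46*o^6 + 2.29*o^5 - 0.49*o^4 - 5.48*o^3 + 4.57*o^2 - 7.13*o + 0.6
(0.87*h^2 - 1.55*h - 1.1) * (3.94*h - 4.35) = 3.4278*h^3 - 9.8915*h^2 + 2.4085*h + 4.785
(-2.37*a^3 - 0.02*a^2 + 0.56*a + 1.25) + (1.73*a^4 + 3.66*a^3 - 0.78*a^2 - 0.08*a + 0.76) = 1.73*a^4 + 1.29*a^3 - 0.8*a^2 + 0.48*a + 2.01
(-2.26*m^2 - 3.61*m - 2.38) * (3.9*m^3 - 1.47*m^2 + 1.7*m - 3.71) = -8.814*m^5 - 10.7568*m^4 - 7.8173*m^3 + 5.7462*m^2 + 9.3471*m + 8.8298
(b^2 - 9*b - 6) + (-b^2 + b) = -8*b - 6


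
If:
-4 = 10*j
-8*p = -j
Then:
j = -2/5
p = -1/20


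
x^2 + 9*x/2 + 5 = (x + 2)*(x + 5/2)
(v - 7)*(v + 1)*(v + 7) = v^3 + v^2 - 49*v - 49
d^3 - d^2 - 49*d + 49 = (d - 7)*(d - 1)*(d + 7)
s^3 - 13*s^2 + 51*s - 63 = (s - 7)*(s - 3)^2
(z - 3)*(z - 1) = z^2 - 4*z + 3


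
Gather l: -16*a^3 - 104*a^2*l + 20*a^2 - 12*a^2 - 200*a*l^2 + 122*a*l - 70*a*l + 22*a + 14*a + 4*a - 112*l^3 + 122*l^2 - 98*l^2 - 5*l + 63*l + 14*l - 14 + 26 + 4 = -16*a^3 + 8*a^2 + 40*a - 112*l^3 + l^2*(24 - 200*a) + l*(-104*a^2 + 52*a + 72) + 16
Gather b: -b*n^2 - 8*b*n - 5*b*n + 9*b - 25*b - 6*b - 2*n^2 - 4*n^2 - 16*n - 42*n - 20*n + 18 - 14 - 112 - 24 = b*(-n^2 - 13*n - 22) - 6*n^2 - 78*n - 132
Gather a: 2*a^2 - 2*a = 2*a^2 - 2*a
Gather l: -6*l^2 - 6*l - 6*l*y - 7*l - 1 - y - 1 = -6*l^2 + l*(-6*y - 13) - y - 2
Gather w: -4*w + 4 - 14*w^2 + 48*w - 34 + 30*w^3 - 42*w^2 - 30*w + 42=30*w^3 - 56*w^2 + 14*w + 12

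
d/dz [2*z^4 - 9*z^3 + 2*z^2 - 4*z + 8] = 8*z^3 - 27*z^2 + 4*z - 4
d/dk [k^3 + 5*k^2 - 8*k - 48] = 3*k^2 + 10*k - 8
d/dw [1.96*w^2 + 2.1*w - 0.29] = 3.92*w + 2.1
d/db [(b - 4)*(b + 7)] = 2*b + 3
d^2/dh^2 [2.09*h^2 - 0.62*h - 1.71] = 4.18000000000000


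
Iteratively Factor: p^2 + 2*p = (p)*(p + 2)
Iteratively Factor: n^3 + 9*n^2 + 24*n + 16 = (n + 4)*(n^2 + 5*n + 4) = (n + 1)*(n + 4)*(n + 4)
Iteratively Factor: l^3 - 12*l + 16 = (l - 2)*(l^2 + 2*l - 8) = (l - 2)^2*(l + 4)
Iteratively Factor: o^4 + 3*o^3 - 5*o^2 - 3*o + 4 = (o - 1)*(o^3 + 4*o^2 - o - 4) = (o - 1)*(o + 4)*(o^2 - 1) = (o - 1)^2*(o + 4)*(o + 1)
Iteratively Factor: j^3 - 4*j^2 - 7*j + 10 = (j - 5)*(j^2 + j - 2) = (j - 5)*(j + 2)*(j - 1)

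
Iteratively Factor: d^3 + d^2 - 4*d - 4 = (d - 2)*(d^2 + 3*d + 2) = (d - 2)*(d + 2)*(d + 1)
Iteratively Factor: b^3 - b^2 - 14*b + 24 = (b - 2)*(b^2 + b - 12) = (b - 2)*(b + 4)*(b - 3)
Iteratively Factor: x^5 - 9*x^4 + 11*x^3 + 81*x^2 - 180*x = (x - 4)*(x^4 - 5*x^3 - 9*x^2 + 45*x) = (x - 4)*(x + 3)*(x^3 - 8*x^2 + 15*x) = x*(x - 4)*(x + 3)*(x^2 - 8*x + 15) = x*(x - 4)*(x - 3)*(x + 3)*(x - 5)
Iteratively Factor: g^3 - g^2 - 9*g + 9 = (g + 3)*(g^2 - 4*g + 3) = (g - 3)*(g + 3)*(g - 1)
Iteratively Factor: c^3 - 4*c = (c - 2)*(c^2 + 2*c) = (c - 2)*(c + 2)*(c)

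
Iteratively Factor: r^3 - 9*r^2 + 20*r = (r)*(r^2 - 9*r + 20) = r*(r - 4)*(r - 5)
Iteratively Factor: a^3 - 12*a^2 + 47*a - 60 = (a - 5)*(a^2 - 7*a + 12) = (a - 5)*(a - 4)*(a - 3)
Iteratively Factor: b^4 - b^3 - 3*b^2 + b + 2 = (b - 1)*(b^3 - 3*b - 2) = (b - 1)*(b + 1)*(b^2 - b - 2) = (b - 1)*(b + 1)^2*(b - 2)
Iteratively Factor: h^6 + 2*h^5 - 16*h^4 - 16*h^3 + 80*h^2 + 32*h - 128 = (h + 4)*(h^5 - 2*h^4 - 8*h^3 + 16*h^2 + 16*h - 32) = (h - 2)*(h + 4)*(h^4 - 8*h^2 + 16) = (h - 2)*(h + 2)*(h + 4)*(h^3 - 2*h^2 - 4*h + 8) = (h - 2)^2*(h + 2)*(h + 4)*(h^2 - 4) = (h - 2)^3*(h + 2)*(h + 4)*(h + 2)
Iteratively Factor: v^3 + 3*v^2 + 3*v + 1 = (v + 1)*(v^2 + 2*v + 1) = (v + 1)^2*(v + 1)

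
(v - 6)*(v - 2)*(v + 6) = v^3 - 2*v^2 - 36*v + 72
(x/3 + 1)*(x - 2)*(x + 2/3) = x^3/3 + 5*x^2/9 - 16*x/9 - 4/3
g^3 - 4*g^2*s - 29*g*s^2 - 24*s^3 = (g - 8*s)*(g + s)*(g + 3*s)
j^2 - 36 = (j - 6)*(j + 6)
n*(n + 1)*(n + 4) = n^3 + 5*n^2 + 4*n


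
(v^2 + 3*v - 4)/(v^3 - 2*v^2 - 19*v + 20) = 1/(v - 5)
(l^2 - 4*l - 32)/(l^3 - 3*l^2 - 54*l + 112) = (l + 4)/(l^2 + 5*l - 14)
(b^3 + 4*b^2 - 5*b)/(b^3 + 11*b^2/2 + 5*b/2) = 2*(b - 1)/(2*b + 1)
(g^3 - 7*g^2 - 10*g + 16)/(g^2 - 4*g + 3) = (g^2 - 6*g - 16)/(g - 3)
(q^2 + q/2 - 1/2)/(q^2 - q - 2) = (q - 1/2)/(q - 2)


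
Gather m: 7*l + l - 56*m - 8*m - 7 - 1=8*l - 64*m - 8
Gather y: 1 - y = 1 - y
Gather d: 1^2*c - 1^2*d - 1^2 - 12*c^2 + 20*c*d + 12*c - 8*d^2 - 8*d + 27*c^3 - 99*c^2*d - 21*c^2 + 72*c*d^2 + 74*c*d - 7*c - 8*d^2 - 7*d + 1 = 27*c^3 - 33*c^2 + 6*c + d^2*(72*c - 16) + d*(-99*c^2 + 94*c - 16)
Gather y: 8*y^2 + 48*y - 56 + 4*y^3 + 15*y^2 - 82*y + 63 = 4*y^3 + 23*y^2 - 34*y + 7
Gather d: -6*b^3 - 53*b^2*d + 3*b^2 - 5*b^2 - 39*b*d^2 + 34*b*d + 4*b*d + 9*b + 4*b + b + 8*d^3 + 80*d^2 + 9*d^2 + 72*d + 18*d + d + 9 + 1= -6*b^3 - 2*b^2 + 14*b + 8*d^3 + d^2*(89 - 39*b) + d*(-53*b^2 + 38*b + 91) + 10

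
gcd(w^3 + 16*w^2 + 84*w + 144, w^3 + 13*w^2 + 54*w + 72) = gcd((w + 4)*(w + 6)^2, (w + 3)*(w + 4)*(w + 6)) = w^2 + 10*w + 24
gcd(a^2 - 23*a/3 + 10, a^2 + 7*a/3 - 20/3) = a - 5/3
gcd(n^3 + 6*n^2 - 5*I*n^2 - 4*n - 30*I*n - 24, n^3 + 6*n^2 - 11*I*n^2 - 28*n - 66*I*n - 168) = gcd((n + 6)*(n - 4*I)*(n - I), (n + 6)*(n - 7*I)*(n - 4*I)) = n^2 + n*(6 - 4*I) - 24*I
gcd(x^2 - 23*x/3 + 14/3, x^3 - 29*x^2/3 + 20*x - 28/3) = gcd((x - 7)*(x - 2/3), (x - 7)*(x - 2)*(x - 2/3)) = x^2 - 23*x/3 + 14/3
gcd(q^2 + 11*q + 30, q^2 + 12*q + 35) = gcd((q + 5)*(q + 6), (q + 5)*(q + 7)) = q + 5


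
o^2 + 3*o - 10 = (o - 2)*(o + 5)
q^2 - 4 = (q - 2)*(q + 2)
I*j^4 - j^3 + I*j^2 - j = j*(j + I)^2*(I*j + 1)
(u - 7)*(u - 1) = u^2 - 8*u + 7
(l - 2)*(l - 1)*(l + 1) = l^3 - 2*l^2 - l + 2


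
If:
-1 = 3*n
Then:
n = -1/3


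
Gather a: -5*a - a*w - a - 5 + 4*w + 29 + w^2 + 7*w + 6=a*(-w - 6) + w^2 + 11*w + 30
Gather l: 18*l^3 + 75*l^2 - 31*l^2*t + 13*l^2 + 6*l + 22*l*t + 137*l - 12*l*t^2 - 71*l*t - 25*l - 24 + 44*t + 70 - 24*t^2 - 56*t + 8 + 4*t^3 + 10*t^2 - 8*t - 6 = 18*l^3 + l^2*(88 - 31*t) + l*(-12*t^2 - 49*t + 118) + 4*t^3 - 14*t^2 - 20*t + 48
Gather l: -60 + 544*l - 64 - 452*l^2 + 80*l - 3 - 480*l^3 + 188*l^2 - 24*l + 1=-480*l^3 - 264*l^2 + 600*l - 126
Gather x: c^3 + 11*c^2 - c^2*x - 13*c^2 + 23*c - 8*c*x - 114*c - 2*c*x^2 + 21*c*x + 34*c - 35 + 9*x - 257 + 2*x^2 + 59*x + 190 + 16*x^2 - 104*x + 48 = c^3 - 2*c^2 - 57*c + x^2*(18 - 2*c) + x*(-c^2 + 13*c - 36) - 54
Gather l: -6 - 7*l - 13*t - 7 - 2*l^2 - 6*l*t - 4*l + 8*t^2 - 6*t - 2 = -2*l^2 + l*(-6*t - 11) + 8*t^2 - 19*t - 15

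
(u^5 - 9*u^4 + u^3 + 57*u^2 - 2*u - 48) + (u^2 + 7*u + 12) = u^5 - 9*u^4 + u^3 + 58*u^2 + 5*u - 36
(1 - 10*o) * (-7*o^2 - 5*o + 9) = 70*o^3 + 43*o^2 - 95*o + 9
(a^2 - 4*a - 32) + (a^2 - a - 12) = 2*a^2 - 5*a - 44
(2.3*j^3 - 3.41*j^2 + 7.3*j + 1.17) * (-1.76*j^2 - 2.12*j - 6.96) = -4.048*j^5 + 1.1256*j^4 - 21.6268*j^3 + 6.1984*j^2 - 53.2884*j - 8.1432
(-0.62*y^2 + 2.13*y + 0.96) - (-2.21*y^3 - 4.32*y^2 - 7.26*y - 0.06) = 2.21*y^3 + 3.7*y^2 + 9.39*y + 1.02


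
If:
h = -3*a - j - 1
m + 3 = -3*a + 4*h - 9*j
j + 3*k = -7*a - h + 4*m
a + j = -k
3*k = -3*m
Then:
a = -1/2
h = 3/7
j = 1/14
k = 3/7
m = -3/7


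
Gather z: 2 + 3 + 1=6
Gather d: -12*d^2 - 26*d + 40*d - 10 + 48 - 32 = -12*d^2 + 14*d + 6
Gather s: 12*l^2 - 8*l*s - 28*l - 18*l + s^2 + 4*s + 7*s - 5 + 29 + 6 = 12*l^2 - 46*l + s^2 + s*(11 - 8*l) + 30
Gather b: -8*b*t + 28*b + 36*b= b*(64 - 8*t)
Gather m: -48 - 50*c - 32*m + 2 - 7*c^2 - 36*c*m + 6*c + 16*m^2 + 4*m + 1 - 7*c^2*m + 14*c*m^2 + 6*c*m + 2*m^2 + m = -7*c^2 - 44*c + m^2*(14*c + 18) + m*(-7*c^2 - 30*c - 27) - 45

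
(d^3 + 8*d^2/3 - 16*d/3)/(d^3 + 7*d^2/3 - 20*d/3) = (3*d - 4)/(3*d - 5)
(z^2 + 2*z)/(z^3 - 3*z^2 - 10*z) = 1/(z - 5)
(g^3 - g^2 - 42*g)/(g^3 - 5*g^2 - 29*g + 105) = g*(g + 6)/(g^2 + 2*g - 15)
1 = 1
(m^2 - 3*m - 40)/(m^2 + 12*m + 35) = (m - 8)/(m + 7)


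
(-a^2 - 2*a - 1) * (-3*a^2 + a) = 3*a^4 + 5*a^3 + a^2 - a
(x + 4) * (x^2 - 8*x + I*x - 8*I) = x^3 - 4*x^2 + I*x^2 - 32*x - 4*I*x - 32*I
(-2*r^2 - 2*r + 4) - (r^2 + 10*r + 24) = -3*r^2 - 12*r - 20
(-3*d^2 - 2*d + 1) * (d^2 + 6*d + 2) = -3*d^4 - 20*d^3 - 17*d^2 + 2*d + 2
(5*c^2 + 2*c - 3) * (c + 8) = 5*c^3 + 42*c^2 + 13*c - 24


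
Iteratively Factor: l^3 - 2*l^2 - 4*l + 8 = (l + 2)*(l^2 - 4*l + 4) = (l - 2)*(l + 2)*(l - 2)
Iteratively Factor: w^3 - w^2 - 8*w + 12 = (w - 2)*(w^2 + w - 6) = (w - 2)*(w + 3)*(w - 2)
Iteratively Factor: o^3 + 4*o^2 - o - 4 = (o - 1)*(o^2 + 5*o + 4) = (o - 1)*(o + 4)*(o + 1)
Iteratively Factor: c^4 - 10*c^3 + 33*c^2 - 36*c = (c - 3)*(c^3 - 7*c^2 + 12*c) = (c - 3)^2*(c^2 - 4*c) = (c - 4)*(c - 3)^2*(c)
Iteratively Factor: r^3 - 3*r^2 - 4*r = (r + 1)*(r^2 - 4*r) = r*(r + 1)*(r - 4)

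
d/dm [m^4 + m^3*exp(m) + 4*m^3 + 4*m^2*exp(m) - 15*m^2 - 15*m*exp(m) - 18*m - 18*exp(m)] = m^3*exp(m) + 4*m^3 + 7*m^2*exp(m) + 12*m^2 - 7*m*exp(m) - 30*m - 33*exp(m) - 18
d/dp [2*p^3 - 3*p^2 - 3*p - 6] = 6*p^2 - 6*p - 3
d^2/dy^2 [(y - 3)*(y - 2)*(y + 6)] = 6*y + 2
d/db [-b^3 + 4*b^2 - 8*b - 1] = -3*b^2 + 8*b - 8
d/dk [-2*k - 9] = -2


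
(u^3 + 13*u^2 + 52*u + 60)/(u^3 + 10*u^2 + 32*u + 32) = (u^2 + 11*u + 30)/(u^2 + 8*u + 16)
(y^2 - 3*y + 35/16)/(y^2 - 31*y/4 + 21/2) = (y - 5/4)/(y - 6)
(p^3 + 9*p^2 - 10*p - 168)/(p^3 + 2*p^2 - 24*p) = (p + 7)/p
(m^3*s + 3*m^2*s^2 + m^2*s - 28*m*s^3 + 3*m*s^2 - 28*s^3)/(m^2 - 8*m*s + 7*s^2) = s*(m^3 + 3*m^2*s + m^2 - 28*m*s^2 + 3*m*s - 28*s^2)/(m^2 - 8*m*s + 7*s^2)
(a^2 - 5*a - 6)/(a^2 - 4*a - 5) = (a - 6)/(a - 5)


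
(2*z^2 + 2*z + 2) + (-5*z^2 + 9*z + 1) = -3*z^2 + 11*z + 3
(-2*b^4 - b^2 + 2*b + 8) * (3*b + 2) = -6*b^5 - 4*b^4 - 3*b^3 + 4*b^2 + 28*b + 16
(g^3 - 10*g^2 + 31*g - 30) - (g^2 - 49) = g^3 - 11*g^2 + 31*g + 19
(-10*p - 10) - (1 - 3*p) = -7*p - 11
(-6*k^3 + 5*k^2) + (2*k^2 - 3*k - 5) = -6*k^3 + 7*k^2 - 3*k - 5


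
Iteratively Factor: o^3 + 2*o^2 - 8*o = (o - 2)*(o^2 + 4*o) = (o - 2)*(o + 4)*(o)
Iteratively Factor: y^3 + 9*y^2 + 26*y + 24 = (y + 3)*(y^2 + 6*y + 8) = (y + 2)*(y + 3)*(y + 4)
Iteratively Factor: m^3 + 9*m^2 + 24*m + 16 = (m + 1)*(m^2 + 8*m + 16) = (m + 1)*(m + 4)*(m + 4)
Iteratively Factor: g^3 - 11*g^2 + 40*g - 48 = (g - 4)*(g^2 - 7*g + 12) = (g - 4)*(g - 3)*(g - 4)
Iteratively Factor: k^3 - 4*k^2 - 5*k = (k - 5)*(k^2 + k) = k*(k - 5)*(k + 1)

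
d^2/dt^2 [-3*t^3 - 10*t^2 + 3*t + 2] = -18*t - 20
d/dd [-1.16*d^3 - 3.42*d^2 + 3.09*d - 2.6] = -3.48*d^2 - 6.84*d + 3.09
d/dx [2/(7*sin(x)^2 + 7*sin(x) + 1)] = -14*(2*sin(x) + 1)*cos(x)/(7*sin(x)^2 + 7*sin(x) + 1)^2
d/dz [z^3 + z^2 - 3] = z*(3*z + 2)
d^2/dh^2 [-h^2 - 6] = -2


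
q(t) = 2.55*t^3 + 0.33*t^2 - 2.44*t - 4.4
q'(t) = 7.65*t^2 + 0.66*t - 2.44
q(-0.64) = -3.37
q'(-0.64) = 0.27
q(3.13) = 69.39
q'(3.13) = 74.57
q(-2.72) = -46.64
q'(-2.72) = 52.36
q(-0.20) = -3.92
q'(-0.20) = -2.27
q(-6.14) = -567.24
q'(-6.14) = 281.91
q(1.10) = -3.29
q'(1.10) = 7.54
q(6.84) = 810.38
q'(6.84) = 359.98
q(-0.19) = -3.94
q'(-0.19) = -2.29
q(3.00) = 60.10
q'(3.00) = 68.39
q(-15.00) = -8499.80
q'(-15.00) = 1708.91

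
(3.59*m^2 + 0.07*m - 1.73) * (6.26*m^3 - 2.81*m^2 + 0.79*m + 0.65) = 22.4734*m^5 - 9.6497*m^4 - 8.1904*m^3 + 7.2501*m^2 - 1.3212*m - 1.1245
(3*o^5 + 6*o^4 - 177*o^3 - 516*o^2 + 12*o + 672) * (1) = 3*o^5 + 6*o^4 - 177*o^3 - 516*o^2 + 12*o + 672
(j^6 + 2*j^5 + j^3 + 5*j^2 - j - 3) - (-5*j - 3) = j^6 + 2*j^5 + j^3 + 5*j^2 + 4*j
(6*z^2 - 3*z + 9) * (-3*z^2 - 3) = -18*z^4 + 9*z^3 - 45*z^2 + 9*z - 27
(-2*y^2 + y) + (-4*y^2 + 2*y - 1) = -6*y^2 + 3*y - 1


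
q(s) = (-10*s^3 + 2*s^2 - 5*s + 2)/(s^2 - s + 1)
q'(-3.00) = -9.44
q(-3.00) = 23.46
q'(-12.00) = -9.97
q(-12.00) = 112.29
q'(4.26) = -10.11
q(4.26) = -50.79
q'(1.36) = -16.60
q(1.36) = -17.63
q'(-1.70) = -8.41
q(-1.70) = 11.70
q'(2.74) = -10.76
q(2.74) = -35.09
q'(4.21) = -10.11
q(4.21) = -50.28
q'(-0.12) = -2.66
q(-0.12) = 2.33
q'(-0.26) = -2.96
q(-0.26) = 2.72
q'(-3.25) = -9.53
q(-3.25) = 25.83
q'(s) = (1 - 2*s)*(-10*s^3 + 2*s^2 - 5*s + 2)/(s^2 - s + 1)^2 + (-30*s^2 + 4*s - 5)/(s^2 - s + 1)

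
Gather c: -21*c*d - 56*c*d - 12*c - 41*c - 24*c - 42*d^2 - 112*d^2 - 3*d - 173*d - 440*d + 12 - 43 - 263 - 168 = c*(-77*d - 77) - 154*d^2 - 616*d - 462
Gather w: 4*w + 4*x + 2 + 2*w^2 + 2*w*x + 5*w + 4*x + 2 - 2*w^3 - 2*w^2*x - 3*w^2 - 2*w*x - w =-2*w^3 + w^2*(-2*x - 1) + 8*w + 8*x + 4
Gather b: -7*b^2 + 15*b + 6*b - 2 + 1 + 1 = -7*b^2 + 21*b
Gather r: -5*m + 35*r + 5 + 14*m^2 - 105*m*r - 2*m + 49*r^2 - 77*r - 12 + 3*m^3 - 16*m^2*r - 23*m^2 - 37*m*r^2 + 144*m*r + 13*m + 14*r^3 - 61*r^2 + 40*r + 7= 3*m^3 - 9*m^2 + 6*m + 14*r^3 + r^2*(-37*m - 12) + r*(-16*m^2 + 39*m - 2)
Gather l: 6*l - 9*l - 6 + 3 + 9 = 6 - 3*l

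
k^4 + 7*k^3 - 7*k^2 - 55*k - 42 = (k - 3)*(k + 1)*(k + 2)*(k + 7)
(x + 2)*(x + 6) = x^2 + 8*x + 12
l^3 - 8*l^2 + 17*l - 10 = (l - 5)*(l - 2)*(l - 1)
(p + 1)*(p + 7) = p^2 + 8*p + 7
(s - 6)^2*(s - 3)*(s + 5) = s^4 - 10*s^3 - 3*s^2 + 252*s - 540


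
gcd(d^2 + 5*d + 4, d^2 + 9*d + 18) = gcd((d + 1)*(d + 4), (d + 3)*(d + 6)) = 1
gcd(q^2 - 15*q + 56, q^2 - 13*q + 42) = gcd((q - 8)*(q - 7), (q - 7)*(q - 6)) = q - 7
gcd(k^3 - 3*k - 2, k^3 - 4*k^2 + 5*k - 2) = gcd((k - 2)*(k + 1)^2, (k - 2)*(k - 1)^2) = k - 2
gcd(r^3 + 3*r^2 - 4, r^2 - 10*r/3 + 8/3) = 1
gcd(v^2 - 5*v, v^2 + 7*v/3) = v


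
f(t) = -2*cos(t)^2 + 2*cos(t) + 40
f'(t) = 4*sin(t)*cos(t) - 2*sin(t)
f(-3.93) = 37.60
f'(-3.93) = -3.42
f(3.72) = 36.92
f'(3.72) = 2.92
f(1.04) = 40.50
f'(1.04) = 0.02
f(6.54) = 40.06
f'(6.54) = 0.47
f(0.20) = 40.04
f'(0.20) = 0.38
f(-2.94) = 36.12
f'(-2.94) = 1.19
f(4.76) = 40.09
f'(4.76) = 1.81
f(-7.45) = 40.48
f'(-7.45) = 0.39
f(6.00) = 40.08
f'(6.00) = -0.51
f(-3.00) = 36.06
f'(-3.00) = 0.84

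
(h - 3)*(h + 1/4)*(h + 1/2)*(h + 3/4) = h^4 - 3*h^3/2 - 61*h^2/16 - 63*h/32 - 9/32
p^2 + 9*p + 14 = (p + 2)*(p + 7)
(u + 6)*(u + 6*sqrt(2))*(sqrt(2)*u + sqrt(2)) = sqrt(2)*u^3 + 7*sqrt(2)*u^2 + 12*u^2 + 6*sqrt(2)*u + 84*u + 72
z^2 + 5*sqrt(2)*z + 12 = (z + 2*sqrt(2))*(z + 3*sqrt(2))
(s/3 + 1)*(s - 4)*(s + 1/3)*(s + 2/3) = s^4/3 - 115*s^2/27 - 110*s/27 - 8/9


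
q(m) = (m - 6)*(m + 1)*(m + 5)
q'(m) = (m - 6)*(m + 1) + (m - 6)*(m + 5) + (m + 1)*(m + 5)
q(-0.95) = -1.41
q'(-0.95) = -28.29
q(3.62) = -94.78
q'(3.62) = 8.31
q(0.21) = -36.50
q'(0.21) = -30.87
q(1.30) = -68.10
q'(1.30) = -25.93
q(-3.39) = 36.13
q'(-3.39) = 3.48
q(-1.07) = 1.94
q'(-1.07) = -27.57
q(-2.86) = 35.27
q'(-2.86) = -6.46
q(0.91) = -57.46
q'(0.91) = -28.52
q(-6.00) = -60.00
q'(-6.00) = 77.00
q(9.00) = 420.00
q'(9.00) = 212.00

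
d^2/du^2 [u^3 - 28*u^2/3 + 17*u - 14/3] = 6*u - 56/3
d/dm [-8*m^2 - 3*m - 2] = -16*m - 3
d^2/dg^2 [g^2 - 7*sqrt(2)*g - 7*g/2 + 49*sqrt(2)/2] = 2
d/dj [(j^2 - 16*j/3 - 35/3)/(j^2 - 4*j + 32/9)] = 6*(18*j^2 + 411*j - 886)/(81*j^4 - 648*j^3 + 1872*j^2 - 2304*j + 1024)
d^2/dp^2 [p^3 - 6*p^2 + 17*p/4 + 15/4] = 6*p - 12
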